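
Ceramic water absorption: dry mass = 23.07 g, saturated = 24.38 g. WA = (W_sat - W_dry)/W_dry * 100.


WA = (24.38 - 23.07) / 23.07 * 100 = 5.68%

5.68


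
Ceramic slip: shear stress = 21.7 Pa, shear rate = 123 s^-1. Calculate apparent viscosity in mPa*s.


eta = tau/gamma * 1000 = 21.7/123 * 1000 = 176.4 mPa*s

176.4


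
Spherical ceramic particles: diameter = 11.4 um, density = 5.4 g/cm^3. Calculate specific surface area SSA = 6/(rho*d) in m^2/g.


SSA = 6 / (5.4 * 11.4) = 0.097 m^2/g

0.097


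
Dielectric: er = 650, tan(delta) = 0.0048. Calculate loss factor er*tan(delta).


Loss = 650 * 0.0048 = 3.12

3.12


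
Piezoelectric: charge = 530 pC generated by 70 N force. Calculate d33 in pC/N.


d33 = 530 / 70 = 7.6 pC/N

7.6


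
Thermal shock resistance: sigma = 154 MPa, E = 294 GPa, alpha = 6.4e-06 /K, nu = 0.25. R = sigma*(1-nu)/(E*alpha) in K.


R = 154*(1-0.25)/(294*1000*6.4e-06) = 61 K

61


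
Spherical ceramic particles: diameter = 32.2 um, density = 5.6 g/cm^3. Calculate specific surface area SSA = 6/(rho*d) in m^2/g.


SSA = 6 / (5.6 * 32.2) = 0.033 m^2/g

0.033


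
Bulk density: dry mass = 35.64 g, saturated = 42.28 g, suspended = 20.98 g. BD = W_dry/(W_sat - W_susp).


BD = 35.64 / (42.28 - 20.98) = 35.64 / 21.3 = 1.673 g/cm^3

1.673


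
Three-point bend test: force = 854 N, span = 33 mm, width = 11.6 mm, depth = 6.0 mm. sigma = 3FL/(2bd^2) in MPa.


sigma = 3*854*33/(2*11.6*6.0^2) = 101.2 MPa

101.2


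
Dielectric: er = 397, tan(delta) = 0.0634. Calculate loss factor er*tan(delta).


Loss = 397 * 0.0634 = 25.17

25.17


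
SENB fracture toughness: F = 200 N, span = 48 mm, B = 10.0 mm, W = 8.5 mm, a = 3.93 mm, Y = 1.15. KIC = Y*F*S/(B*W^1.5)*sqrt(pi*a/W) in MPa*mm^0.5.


KIC = 1.15*200*48/(10.0*8.5^1.5)*sqrt(pi*3.93/8.5) = 53.69

53.69


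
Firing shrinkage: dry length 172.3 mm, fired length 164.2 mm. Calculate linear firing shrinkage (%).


FS = (172.3 - 164.2) / 172.3 * 100 = 4.7%

4.7


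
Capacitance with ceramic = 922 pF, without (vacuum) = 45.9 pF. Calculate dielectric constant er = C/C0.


er = 922 / 45.9 = 20.09

20.09


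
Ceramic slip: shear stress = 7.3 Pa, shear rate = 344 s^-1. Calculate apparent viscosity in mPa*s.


eta = tau/gamma * 1000 = 7.3/344 * 1000 = 21.2 mPa*s

21.2


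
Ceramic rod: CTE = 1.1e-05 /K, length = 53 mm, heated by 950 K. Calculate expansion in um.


dL = 1.1e-05 * 53 * 950 * 1000 = 553.85 um

553.85


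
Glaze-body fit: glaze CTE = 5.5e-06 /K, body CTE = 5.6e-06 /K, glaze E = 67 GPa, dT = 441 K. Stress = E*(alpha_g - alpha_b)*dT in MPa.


Stress = 67*1000*(5.5e-06 - 5.6e-06)*441 = -3.0 MPa

-3.0


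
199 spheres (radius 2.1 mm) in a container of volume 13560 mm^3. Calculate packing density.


V_sphere = 4/3*pi*2.1^3 = 38.7924 mm^3
Total V = 199*38.7924 = 7719.6876 mm^3
PD = 7719.6876 / 13560 = 0.569

0.569


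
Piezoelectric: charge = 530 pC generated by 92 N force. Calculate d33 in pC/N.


d33 = 530 / 92 = 5.8 pC/N

5.8


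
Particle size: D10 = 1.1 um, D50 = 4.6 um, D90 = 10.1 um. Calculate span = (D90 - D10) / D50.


Span = (10.1 - 1.1) / 4.6 = 9.0 / 4.6 = 1.957

1.957


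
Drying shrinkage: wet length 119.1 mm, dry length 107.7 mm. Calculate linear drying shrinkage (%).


DS = (119.1 - 107.7) / 119.1 * 100 = 9.57%

9.57


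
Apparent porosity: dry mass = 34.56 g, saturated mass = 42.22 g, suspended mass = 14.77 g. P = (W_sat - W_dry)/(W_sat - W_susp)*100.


P = (42.22 - 34.56) / (42.22 - 14.77) * 100 = 7.66 / 27.45 * 100 = 27.9%

27.9


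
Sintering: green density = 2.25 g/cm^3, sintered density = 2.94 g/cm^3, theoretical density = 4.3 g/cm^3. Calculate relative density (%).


Relative = 2.94 / 4.3 * 100 = 68.4%

68.4


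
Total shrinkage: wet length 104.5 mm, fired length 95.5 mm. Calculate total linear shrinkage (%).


TS = (104.5 - 95.5) / 104.5 * 100 = 8.61%

8.61


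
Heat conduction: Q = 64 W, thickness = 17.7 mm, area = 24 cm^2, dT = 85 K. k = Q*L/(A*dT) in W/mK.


k = 64*17.7/1000/(24/10000*85) = 5.55 W/mK

5.55


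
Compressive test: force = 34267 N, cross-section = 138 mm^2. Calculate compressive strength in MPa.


CS = 34267 / 138 = 248.3 MPa

248.3


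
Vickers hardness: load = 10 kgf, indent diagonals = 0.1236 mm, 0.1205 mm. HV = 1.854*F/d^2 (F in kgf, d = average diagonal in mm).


d_avg = (0.1236+0.1205)/2 = 0.12205 mm
HV = 1.854*10/0.12205^2 = 1245

1245


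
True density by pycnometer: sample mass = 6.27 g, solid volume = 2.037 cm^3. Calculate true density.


TD = 6.27 / 2.037 = 3.078 g/cm^3

3.078


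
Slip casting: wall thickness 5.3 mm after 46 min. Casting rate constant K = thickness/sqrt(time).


K = 5.3 / sqrt(46) = 5.3 / 6.7823 = 0.781 mm/min^0.5

0.781


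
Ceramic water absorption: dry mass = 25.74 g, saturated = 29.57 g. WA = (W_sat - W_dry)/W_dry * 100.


WA = (29.57 - 25.74) / 25.74 * 100 = 14.88%

14.88


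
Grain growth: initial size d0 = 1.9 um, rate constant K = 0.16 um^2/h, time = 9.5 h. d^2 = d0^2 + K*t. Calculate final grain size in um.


d^2 = 1.9^2 + 0.16*9.5 = 5.13
d = sqrt(5.13) = 2.26 um

2.26


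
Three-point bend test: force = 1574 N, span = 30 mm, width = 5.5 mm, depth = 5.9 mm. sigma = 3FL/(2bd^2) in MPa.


sigma = 3*1574*30/(2*5.5*5.9^2) = 370.0 MPa

370.0


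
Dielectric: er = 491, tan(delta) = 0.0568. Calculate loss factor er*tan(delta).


Loss = 491 * 0.0568 = 27.889

27.889


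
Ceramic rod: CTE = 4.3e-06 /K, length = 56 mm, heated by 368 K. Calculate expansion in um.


dL = 4.3e-06 * 56 * 368 * 1000 = 88.614 um

88.614


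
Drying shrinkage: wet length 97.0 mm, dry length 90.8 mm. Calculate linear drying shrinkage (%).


DS = (97.0 - 90.8) / 97.0 * 100 = 6.39%

6.39


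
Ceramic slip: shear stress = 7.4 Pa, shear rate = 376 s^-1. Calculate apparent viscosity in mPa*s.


eta = tau/gamma * 1000 = 7.4/376 * 1000 = 19.7 mPa*s

19.7


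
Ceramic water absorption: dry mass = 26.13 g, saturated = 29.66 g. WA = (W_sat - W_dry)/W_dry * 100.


WA = (29.66 - 26.13) / 26.13 * 100 = 13.51%

13.51


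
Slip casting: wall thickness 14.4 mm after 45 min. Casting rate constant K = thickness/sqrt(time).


K = 14.4 / sqrt(45) = 14.4 / 6.7082 = 2.147 mm/min^0.5

2.147


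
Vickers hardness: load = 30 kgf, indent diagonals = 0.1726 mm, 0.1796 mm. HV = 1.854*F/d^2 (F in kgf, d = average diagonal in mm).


d_avg = (0.1726+0.1796)/2 = 0.1761 mm
HV = 1.854*30/0.1761^2 = 1794

1794


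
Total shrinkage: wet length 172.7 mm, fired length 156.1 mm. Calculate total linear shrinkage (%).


TS = (172.7 - 156.1) / 172.7 * 100 = 9.61%

9.61


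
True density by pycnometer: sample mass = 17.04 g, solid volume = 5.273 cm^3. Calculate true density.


TD = 17.04 / 5.273 = 3.232 g/cm^3

3.232


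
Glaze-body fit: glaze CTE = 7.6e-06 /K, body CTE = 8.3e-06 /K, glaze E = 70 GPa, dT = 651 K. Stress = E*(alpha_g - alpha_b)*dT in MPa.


Stress = 70*1000*(7.6e-06 - 8.3e-06)*651 = -31.9 MPa

-31.9


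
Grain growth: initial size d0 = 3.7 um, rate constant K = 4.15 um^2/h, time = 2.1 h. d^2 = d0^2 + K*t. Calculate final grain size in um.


d^2 = 3.7^2 + 4.15*2.1 = 22.405
d = sqrt(22.405) = 4.73 um

4.73


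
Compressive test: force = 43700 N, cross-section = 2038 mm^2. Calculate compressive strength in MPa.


CS = 43700 / 2038 = 21.4 MPa

21.4


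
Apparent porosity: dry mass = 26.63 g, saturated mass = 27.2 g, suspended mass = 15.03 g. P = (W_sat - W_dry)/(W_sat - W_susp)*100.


P = (27.2 - 26.63) / (27.2 - 15.03) * 100 = 0.57 / 12.17 * 100 = 4.7%

4.7


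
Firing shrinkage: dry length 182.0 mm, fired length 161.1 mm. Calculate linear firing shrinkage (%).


FS = (182.0 - 161.1) / 182.0 * 100 = 11.48%

11.48


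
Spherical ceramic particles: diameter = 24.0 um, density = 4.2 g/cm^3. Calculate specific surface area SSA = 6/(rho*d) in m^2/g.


SSA = 6 / (4.2 * 24.0) = 0.06 m^2/g

0.06


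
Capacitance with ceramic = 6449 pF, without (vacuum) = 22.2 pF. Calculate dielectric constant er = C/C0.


er = 6449 / 22.2 = 290.5

290.5


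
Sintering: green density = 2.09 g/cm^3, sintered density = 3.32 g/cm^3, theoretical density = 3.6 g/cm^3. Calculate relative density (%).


Relative = 3.32 / 3.6 * 100 = 92.2%

92.2


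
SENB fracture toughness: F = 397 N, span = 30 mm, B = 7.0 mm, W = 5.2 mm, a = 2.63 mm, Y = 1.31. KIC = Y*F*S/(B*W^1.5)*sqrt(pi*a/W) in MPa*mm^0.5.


KIC = 1.31*397*30/(7.0*5.2^1.5)*sqrt(pi*2.63/5.2) = 236.94

236.94


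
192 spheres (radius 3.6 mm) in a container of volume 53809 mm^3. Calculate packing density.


V_sphere = 4/3*pi*3.6^3 = 195.4322 mm^3
Total V = 192*195.4322 = 37522.9824 mm^3
PD = 37522.9824 / 53809 = 0.697

0.697


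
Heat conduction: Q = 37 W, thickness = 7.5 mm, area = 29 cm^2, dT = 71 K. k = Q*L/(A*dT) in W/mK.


k = 37*7.5/1000/(29/10000*71) = 1.35 W/mK

1.35


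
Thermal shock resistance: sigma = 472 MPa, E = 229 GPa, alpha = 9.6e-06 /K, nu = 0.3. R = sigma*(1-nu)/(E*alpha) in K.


R = 472*(1-0.3)/(229*1000*9.6e-06) = 150 K

150


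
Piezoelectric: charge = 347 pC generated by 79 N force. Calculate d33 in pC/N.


d33 = 347 / 79 = 4.4 pC/N

4.4


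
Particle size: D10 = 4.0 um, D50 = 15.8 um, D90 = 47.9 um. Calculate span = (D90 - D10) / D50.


Span = (47.9 - 4.0) / 15.8 = 43.9 / 15.8 = 2.778

2.778


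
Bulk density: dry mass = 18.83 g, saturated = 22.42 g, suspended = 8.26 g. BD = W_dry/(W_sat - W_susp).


BD = 18.83 / (22.42 - 8.26) = 18.83 / 14.16 = 1.33 g/cm^3

1.33


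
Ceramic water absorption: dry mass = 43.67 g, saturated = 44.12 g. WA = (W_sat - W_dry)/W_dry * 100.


WA = (44.12 - 43.67) / 43.67 * 100 = 1.03%

1.03


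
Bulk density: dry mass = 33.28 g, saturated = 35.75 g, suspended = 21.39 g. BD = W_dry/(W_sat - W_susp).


BD = 33.28 / (35.75 - 21.39) = 33.28 / 14.36 = 2.318 g/cm^3

2.318


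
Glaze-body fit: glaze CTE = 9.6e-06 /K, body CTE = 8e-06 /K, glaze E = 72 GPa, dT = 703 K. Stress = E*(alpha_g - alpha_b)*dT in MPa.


Stress = 72*1000*(9.6e-06 - 8e-06)*703 = 81.0 MPa

81.0


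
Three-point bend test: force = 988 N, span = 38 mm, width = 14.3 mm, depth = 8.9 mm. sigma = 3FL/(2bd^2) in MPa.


sigma = 3*988*38/(2*14.3*8.9^2) = 49.7 MPa

49.7


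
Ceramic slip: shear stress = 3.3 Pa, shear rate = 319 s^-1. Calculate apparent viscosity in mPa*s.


eta = tau/gamma * 1000 = 3.3/319 * 1000 = 10.3 mPa*s

10.3


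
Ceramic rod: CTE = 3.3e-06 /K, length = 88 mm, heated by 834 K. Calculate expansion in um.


dL = 3.3e-06 * 88 * 834 * 1000 = 242.194 um

242.194


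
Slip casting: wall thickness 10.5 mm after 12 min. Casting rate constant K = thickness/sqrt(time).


K = 10.5 / sqrt(12) = 10.5 / 3.4641 = 3.031 mm/min^0.5

3.031


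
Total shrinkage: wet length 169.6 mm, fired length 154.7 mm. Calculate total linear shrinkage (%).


TS = (169.6 - 154.7) / 169.6 * 100 = 8.79%

8.79


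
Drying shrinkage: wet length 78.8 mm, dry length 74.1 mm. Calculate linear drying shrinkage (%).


DS = (78.8 - 74.1) / 78.8 * 100 = 5.96%

5.96


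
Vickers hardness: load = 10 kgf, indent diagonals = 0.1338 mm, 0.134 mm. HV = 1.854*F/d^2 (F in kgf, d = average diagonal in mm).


d_avg = (0.1338+0.134)/2 = 0.1339 mm
HV = 1.854*10/0.1339^2 = 1034

1034


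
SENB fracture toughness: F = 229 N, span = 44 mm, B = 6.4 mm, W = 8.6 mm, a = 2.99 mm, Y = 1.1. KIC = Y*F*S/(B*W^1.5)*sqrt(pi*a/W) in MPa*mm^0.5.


KIC = 1.1*229*44/(6.4*8.6^1.5)*sqrt(pi*2.99/8.6) = 71.77

71.77


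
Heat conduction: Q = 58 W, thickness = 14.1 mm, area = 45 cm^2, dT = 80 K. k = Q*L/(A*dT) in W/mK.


k = 58*14.1/1000/(45/10000*80) = 2.27 W/mK

2.27


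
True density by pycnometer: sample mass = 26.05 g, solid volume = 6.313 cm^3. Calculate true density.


TD = 26.05 / 6.313 = 4.126 g/cm^3

4.126


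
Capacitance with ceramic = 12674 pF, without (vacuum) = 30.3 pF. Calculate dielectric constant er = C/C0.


er = 12674 / 30.3 = 418.28

418.28


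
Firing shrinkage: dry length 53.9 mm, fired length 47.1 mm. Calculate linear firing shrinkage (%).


FS = (53.9 - 47.1) / 53.9 * 100 = 12.62%

12.62


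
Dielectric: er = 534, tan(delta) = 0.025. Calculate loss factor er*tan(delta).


Loss = 534 * 0.025 = 13.35

13.35


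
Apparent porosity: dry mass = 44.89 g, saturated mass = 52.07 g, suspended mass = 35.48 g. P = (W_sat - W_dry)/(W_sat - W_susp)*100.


P = (52.07 - 44.89) / (52.07 - 35.48) * 100 = 7.18 / 16.59 * 100 = 43.3%

43.3


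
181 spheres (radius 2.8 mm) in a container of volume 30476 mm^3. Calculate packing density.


V_sphere = 4/3*pi*2.8^3 = 91.9523 mm^3
Total V = 181*91.9523 = 16643.3663 mm^3
PD = 16643.3663 / 30476 = 0.546

0.546


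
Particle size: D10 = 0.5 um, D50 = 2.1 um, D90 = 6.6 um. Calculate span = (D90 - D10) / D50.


Span = (6.6 - 0.5) / 2.1 = 6.1 / 2.1 = 2.905

2.905


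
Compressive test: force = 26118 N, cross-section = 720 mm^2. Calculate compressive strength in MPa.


CS = 26118 / 720 = 36.3 MPa

36.3


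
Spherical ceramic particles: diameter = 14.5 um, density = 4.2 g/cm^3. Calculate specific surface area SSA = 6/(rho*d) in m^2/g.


SSA = 6 / (4.2 * 14.5) = 0.099 m^2/g

0.099


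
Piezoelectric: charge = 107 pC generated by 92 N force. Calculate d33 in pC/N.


d33 = 107 / 92 = 1.2 pC/N

1.2


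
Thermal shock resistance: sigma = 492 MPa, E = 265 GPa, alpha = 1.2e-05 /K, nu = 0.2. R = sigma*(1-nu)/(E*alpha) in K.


R = 492*(1-0.2)/(265*1000*1.2e-05) = 124 K

124


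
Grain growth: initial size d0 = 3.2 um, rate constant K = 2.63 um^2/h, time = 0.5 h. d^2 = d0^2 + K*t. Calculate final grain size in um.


d^2 = 3.2^2 + 2.63*0.5 = 11.555
d = sqrt(11.555) = 3.4 um

3.4


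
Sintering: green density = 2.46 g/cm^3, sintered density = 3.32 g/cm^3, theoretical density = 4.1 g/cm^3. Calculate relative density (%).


Relative = 3.32 / 4.1 * 100 = 81.0%

81.0


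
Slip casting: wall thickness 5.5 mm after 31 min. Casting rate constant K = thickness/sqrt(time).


K = 5.5 / sqrt(31) = 5.5 / 5.5678 = 0.988 mm/min^0.5

0.988


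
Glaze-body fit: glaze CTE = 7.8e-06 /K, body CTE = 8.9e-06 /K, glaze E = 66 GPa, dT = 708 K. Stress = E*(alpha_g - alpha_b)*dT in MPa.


Stress = 66*1000*(7.8e-06 - 8.9e-06)*708 = -51.4 MPa

-51.4


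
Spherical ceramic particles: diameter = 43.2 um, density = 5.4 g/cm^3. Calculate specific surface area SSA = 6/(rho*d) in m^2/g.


SSA = 6 / (5.4 * 43.2) = 0.026 m^2/g

0.026


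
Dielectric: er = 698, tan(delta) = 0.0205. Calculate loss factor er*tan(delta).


Loss = 698 * 0.0205 = 14.309

14.309


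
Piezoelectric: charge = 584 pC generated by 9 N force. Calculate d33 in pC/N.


d33 = 584 / 9 = 64.9 pC/N

64.9


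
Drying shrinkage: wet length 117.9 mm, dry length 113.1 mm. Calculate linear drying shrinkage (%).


DS = (117.9 - 113.1) / 117.9 * 100 = 4.07%

4.07


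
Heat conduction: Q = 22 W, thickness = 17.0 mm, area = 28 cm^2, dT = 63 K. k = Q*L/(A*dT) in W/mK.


k = 22*17.0/1000/(28/10000*63) = 2.12 W/mK

2.12


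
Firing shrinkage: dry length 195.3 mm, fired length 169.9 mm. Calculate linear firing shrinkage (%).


FS = (195.3 - 169.9) / 195.3 * 100 = 13.01%

13.01


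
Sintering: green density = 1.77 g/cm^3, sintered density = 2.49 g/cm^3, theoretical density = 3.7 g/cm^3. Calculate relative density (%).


Relative = 2.49 / 3.7 * 100 = 67.3%

67.3


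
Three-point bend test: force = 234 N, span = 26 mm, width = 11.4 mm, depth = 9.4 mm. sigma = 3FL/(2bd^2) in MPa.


sigma = 3*234*26/(2*11.4*9.4^2) = 9.1 MPa

9.1


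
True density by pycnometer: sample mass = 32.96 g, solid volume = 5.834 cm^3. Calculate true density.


TD = 32.96 / 5.834 = 5.65 g/cm^3

5.65


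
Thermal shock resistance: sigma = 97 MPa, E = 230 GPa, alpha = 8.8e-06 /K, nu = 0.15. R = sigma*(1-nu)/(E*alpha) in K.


R = 97*(1-0.15)/(230*1000*8.8e-06) = 41 K

41


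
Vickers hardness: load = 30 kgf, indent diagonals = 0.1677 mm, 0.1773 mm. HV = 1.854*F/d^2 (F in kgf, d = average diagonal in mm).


d_avg = (0.1677+0.1773)/2 = 0.1725 mm
HV = 1.854*30/0.1725^2 = 1869

1869


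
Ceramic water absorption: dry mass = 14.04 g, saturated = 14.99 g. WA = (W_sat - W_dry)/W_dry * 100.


WA = (14.99 - 14.04) / 14.04 * 100 = 6.77%

6.77


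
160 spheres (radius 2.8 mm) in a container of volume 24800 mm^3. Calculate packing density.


V_sphere = 4/3*pi*2.8^3 = 91.9523 mm^3
Total V = 160*91.9523 = 14712.368 mm^3
PD = 14712.368 / 24800 = 0.593

0.593


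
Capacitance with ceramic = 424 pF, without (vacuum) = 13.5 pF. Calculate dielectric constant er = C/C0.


er = 424 / 13.5 = 31.41

31.41


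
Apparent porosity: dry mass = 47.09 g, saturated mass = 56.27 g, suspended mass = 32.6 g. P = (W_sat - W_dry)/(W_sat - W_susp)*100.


P = (56.27 - 47.09) / (56.27 - 32.6) * 100 = 9.18 / 23.67 * 100 = 38.8%

38.8


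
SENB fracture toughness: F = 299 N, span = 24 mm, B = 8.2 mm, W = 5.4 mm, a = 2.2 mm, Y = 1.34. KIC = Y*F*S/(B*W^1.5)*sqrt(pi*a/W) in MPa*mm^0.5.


KIC = 1.34*299*24/(8.2*5.4^1.5)*sqrt(pi*2.2/5.4) = 105.72

105.72


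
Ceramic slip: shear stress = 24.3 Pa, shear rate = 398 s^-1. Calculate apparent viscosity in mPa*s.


eta = tau/gamma * 1000 = 24.3/398 * 1000 = 61.1 mPa*s

61.1


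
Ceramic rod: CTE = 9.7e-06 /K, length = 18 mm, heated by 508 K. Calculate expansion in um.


dL = 9.7e-06 * 18 * 508 * 1000 = 88.697 um

88.697


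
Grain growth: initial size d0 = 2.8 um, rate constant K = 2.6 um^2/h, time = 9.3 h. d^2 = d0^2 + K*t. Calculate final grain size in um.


d^2 = 2.8^2 + 2.6*9.3 = 32.02
d = sqrt(32.02) = 5.66 um

5.66


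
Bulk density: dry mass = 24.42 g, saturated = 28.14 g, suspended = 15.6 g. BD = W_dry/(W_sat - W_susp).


BD = 24.42 / (28.14 - 15.6) = 24.42 / 12.54 = 1.947 g/cm^3

1.947


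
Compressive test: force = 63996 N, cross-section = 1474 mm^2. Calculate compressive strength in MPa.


CS = 63996 / 1474 = 43.4 MPa

43.4


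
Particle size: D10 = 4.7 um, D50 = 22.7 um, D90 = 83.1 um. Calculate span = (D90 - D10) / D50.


Span = (83.1 - 4.7) / 22.7 = 78.4 / 22.7 = 3.454

3.454


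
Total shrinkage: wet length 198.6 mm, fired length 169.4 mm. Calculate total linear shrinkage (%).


TS = (198.6 - 169.4) / 198.6 * 100 = 14.7%

14.7


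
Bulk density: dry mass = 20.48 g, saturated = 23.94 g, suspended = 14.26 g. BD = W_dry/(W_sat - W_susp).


BD = 20.48 / (23.94 - 14.26) = 20.48 / 9.68 = 2.116 g/cm^3

2.116


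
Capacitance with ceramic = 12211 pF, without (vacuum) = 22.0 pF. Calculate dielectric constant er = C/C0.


er = 12211 / 22.0 = 555.05

555.05


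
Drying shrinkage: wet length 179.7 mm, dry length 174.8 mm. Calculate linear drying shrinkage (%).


DS = (179.7 - 174.8) / 179.7 * 100 = 2.73%

2.73


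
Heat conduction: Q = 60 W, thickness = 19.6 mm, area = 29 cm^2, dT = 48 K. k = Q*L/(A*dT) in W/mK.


k = 60*19.6/1000/(29/10000*48) = 8.45 W/mK

8.45


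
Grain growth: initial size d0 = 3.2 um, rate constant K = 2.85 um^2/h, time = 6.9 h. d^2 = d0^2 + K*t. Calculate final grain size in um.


d^2 = 3.2^2 + 2.85*6.9 = 29.905
d = sqrt(29.905) = 5.47 um

5.47


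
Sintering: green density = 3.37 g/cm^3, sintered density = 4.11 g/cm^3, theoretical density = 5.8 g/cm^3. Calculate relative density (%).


Relative = 4.11 / 5.8 * 100 = 70.9%

70.9


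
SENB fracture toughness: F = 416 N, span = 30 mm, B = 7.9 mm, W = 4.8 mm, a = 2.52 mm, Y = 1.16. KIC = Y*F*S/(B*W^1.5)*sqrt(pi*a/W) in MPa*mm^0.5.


KIC = 1.16*416*30/(7.9*4.8^1.5)*sqrt(pi*2.52/4.8) = 223.79

223.79


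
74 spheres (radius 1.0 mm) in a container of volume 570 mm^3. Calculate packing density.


V_sphere = 4/3*pi*1.0^3 = 4.1888 mm^3
Total V = 74*4.1888 = 309.9712 mm^3
PD = 309.9712 / 570 = 0.544

0.544


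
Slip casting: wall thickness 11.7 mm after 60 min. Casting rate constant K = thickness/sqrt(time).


K = 11.7 / sqrt(60) = 11.7 / 7.746 = 1.51 mm/min^0.5

1.51


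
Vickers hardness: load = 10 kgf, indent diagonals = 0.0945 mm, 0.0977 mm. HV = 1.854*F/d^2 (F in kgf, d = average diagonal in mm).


d_avg = (0.0945+0.0977)/2 = 0.0961 mm
HV = 1.854*10/0.0961^2 = 2008

2008


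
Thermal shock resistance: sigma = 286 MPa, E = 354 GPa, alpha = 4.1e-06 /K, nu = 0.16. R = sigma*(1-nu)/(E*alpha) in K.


R = 286*(1-0.16)/(354*1000*4.1e-06) = 166 K

166


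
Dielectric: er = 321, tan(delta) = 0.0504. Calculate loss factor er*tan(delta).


Loss = 321 * 0.0504 = 16.178

16.178


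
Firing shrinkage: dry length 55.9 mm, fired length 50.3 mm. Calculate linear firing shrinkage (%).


FS = (55.9 - 50.3) / 55.9 * 100 = 10.02%

10.02


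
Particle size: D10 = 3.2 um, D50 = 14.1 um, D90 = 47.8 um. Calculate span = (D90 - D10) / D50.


Span = (47.8 - 3.2) / 14.1 = 44.6 / 14.1 = 3.163

3.163


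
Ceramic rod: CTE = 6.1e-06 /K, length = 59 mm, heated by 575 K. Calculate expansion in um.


dL = 6.1e-06 * 59 * 575 * 1000 = 206.943 um

206.943


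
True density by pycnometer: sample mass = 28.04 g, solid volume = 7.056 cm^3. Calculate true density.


TD = 28.04 / 7.056 = 3.974 g/cm^3

3.974


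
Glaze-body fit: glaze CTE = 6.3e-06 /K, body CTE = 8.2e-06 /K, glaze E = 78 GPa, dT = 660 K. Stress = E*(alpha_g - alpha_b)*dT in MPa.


Stress = 78*1000*(6.3e-06 - 8.2e-06)*660 = -97.8 MPa

-97.8


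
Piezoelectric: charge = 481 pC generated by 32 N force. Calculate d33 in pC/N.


d33 = 481 / 32 = 15.0 pC/N

15.0


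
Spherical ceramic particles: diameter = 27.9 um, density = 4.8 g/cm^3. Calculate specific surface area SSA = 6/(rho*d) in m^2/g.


SSA = 6 / (4.8 * 27.9) = 0.045 m^2/g

0.045


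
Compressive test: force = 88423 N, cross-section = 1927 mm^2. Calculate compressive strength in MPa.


CS = 88423 / 1927 = 45.9 MPa

45.9


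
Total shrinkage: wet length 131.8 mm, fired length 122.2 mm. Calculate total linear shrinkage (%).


TS = (131.8 - 122.2) / 131.8 * 100 = 7.28%

7.28


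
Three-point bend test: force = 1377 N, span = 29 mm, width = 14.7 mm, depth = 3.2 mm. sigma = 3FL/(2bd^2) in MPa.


sigma = 3*1377*29/(2*14.7*3.2^2) = 397.9 MPa

397.9


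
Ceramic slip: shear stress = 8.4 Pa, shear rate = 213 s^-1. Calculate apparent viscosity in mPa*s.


eta = tau/gamma * 1000 = 8.4/213 * 1000 = 39.4 mPa*s

39.4


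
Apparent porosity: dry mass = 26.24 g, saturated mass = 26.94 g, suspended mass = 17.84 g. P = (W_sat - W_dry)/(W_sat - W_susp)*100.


P = (26.94 - 26.24) / (26.94 - 17.84) * 100 = 0.7 / 9.1 * 100 = 7.7%

7.7


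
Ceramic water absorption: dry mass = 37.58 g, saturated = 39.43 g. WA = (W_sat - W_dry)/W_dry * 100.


WA = (39.43 - 37.58) / 37.58 * 100 = 4.92%

4.92


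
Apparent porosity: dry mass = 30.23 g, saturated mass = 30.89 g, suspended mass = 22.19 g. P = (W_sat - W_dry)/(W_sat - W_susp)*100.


P = (30.89 - 30.23) / (30.89 - 22.19) * 100 = 0.66 / 8.7 * 100 = 7.6%

7.6


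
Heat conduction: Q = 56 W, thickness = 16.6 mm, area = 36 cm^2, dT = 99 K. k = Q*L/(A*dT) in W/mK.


k = 56*16.6/1000/(36/10000*99) = 2.61 W/mK

2.61


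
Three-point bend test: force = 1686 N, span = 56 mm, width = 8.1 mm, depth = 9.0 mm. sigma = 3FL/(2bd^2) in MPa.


sigma = 3*1686*56/(2*8.1*9.0^2) = 215.9 MPa

215.9


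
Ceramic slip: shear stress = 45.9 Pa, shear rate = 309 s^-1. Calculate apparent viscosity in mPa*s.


eta = tau/gamma * 1000 = 45.9/309 * 1000 = 148.5 mPa*s

148.5


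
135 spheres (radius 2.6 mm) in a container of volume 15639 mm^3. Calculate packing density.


V_sphere = 4/3*pi*2.6^3 = 73.6222 mm^3
Total V = 135*73.6222 = 9938.997 mm^3
PD = 9938.997 / 15639 = 0.636

0.636


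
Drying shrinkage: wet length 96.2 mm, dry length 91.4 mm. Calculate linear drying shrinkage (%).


DS = (96.2 - 91.4) / 96.2 * 100 = 4.99%

4.99


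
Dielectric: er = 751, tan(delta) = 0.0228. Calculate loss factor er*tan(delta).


Loss = 751 * 0.0228 = 17.123

17.123


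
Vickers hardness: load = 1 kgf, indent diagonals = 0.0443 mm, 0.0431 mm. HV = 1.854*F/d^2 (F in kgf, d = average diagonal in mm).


d_avg = (0.0443+0.0431)/2 = 0.0437 mm
HV = 1.854*1/0.0437^2 = 971

971


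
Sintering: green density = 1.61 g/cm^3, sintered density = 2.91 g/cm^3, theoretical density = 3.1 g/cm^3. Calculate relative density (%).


Relative = 2.91 / 3.1 * 100 = 93.9%

93.9


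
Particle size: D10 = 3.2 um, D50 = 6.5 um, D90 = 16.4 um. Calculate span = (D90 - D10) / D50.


Span = (16.4 - 3.2) / 6.5 = 13.2 / 6.5 = 2.031

2.031


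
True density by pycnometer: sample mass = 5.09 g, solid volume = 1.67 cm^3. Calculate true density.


TD = 5.09 / 1.67 = 3.048 g/cm^3

3.048


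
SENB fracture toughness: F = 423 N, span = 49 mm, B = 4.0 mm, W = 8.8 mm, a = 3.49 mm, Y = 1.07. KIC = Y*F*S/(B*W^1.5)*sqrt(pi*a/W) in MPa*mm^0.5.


KIC = 1.07*423*49/(4.0*8.8^1.5)*sqrt(pi*3.49/8.8) = 237.07

237.07


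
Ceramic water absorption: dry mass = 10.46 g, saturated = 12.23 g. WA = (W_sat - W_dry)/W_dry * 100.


WA = (12.23 - 10.46) / 10.46 * 100 = 16.92%

16.92


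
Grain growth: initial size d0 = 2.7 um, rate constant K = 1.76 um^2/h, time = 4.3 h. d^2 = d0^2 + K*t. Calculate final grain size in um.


d^2 = 2.7^2 + 1.76*4.3 = 14.858
d = sqrt(14.858) = 3.85 um

3.85


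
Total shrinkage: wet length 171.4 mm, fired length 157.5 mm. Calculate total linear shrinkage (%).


TS = (171.4 - 157.5) / 171.4 * 100 = 8.11%

8.11


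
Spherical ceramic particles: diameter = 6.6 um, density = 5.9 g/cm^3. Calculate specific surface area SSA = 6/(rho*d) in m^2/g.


SSA = 6 / (5.9 * 6.6) = 0.154 m^2/g

0.154


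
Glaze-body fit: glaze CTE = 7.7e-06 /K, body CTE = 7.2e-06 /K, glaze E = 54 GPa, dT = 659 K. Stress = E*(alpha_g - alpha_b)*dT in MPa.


Stress = 54*1000*(7.7e-06 - 7.2e-06)*659 = 17.8 MPa

17.8


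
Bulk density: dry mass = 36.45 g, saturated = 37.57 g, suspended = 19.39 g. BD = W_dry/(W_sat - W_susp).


BD = 36.45 / (37.57 - 19.39) = 36.45 / 18.18 = 2.005 g/cm^3

2.005


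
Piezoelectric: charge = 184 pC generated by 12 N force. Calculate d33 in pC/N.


d33 = 184 / 12 = 15.3 pC/N

15.3


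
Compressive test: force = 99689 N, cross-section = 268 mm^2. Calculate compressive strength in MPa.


CS = 99689 / 268 = 372.0 MPa

372.0


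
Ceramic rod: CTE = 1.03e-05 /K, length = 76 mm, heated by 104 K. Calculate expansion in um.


dL = 1.03e-05 * 76 * 104 * 1000 = 81.411 um

81.411


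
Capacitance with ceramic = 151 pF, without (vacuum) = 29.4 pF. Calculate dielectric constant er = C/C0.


er = 151 / 29.4 = 5.14

5.14


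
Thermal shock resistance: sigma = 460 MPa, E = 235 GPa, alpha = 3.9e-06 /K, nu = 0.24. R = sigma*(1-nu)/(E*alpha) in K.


R = 460*(1-0.24)/(235*1000*3.9e-06) = 381 K

381


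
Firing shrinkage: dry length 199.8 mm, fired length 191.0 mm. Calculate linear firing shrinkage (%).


FS = (199.8 - 191.0) / 199.8 * 100 = 4.4%

4.4


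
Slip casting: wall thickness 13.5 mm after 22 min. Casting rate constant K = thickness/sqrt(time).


K = 13.5 / sqrt(22) = 13.5 / 4.6904 = 2.878 mm/min^0.5

2.878


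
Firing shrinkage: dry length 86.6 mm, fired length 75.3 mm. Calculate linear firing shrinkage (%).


FS = (86.6 - 75.3) / 86.6 * 100 = 13.05%

13.05


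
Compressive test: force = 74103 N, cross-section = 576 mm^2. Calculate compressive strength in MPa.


CS = 74103 / 576 = 128.7 MPa

128.7


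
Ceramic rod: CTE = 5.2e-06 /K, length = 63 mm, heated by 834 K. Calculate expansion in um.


dL = 5.2e-06 * 63 * 834 * 1000 = 273.218 um

273.218


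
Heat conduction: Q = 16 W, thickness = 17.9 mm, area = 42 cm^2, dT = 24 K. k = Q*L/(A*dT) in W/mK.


k = 16*17.9/1000/(42/10000*24) = 2.84 W/mK

2.84


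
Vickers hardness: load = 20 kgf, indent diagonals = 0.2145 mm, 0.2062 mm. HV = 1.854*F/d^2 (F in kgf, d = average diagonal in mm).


d_avg = (0.2145+0.2062)/2 = 0.21035 mm
HV = 1.854*20/0.21035^2 = 838

838


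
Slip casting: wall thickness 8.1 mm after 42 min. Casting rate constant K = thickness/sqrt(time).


K = 8.1 / sqrt(42) = 8.1 / 6.4807 = 1.25 mm/min^0.5

1.25


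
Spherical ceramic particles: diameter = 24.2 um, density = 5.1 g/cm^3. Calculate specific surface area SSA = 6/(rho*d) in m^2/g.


SSA = 6 / (5.1 * 24.2) = 0.049 m^2/g

0.049


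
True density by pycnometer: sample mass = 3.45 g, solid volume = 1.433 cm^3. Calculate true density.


TD = 3.45 / 1.433 = 2.408 g/cm^3

2.408


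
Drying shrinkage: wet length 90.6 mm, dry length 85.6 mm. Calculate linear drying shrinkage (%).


DS = (90.6 - 85.6) / 90.6 * 100 = 5.52%

5.52


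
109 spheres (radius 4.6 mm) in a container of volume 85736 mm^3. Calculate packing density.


V_sphere = 4/3*pi*4.6^3 = 407.7201 mm^3
Total V = 109*407.7201 = 44441.4909 mm^3
PD = 44441.4909 / 85736 = 0.518

0.518


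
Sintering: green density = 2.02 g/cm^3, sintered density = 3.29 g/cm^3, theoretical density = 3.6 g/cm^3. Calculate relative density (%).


Relative = 3.29 / 3.6 * 100 = 91.4%

91.4


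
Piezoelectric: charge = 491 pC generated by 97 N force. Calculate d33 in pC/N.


d33 = 491 / 97 = 5.1 pC/N

5.1


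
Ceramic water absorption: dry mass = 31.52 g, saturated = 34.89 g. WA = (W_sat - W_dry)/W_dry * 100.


WA = (34.89 - 31.52) / 31.52 * 100 = 10.69%

10.69


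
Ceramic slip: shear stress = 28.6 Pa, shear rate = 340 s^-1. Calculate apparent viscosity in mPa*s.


eta = tau/gamma * 1000 = 28.6/340 * 1000 = 84.1 mPa*s

84.1


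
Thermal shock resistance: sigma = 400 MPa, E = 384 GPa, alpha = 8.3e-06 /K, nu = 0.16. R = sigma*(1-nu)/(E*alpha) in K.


R = 400*(1-0.16)/(384*1000*8.3e-06) = 105 K

105


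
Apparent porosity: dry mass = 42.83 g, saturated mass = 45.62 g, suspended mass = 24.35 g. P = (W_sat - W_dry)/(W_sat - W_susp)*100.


P = (45.62 - 42.83) / (45.62 - 24.35) * 100 = 2.79 / 21.27 * 100 = 13.1%

13.1


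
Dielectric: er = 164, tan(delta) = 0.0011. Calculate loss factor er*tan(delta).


Loss = 164 * 0.0011 = 0.18

0.18


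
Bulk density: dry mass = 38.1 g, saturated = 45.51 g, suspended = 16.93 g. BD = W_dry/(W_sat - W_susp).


BD = 38.1 / (45.51 - 16.93) = 38.1 / 28.58 = 1.333 g/cm^3

1.333


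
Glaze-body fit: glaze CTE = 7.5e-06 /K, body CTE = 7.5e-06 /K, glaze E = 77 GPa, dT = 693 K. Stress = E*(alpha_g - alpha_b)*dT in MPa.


Stress = 77*1000*(7.5e-06 - 7.5e-06)*693 = 0.0 MPa

0.0


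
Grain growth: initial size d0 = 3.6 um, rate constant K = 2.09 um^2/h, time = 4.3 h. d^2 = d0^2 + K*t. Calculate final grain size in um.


d^2 = 3.6^2 + 2.09*4.3 = 21.947
d = sqrt(21.947) = 4.68 um

4.68


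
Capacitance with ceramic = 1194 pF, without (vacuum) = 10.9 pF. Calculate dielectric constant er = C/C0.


er = 1194 / 10.9 = 109.54

109.54


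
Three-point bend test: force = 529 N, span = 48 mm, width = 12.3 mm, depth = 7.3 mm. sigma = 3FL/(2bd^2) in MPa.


sigma = 3*529*48/(2*12.3*7.3^2) = 58.1 MPa

58.1


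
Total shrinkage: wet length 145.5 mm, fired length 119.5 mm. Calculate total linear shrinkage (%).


TS = (145.5 - 119.5) / 145.5 * 100 = 17.87%

17.87


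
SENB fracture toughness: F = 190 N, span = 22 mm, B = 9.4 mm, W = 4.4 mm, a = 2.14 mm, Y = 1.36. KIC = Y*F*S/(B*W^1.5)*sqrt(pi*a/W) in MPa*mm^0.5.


KIC = 1.36*190*22/(9.4*4.4^1.5)*sqrt(pi*2.14/4.4) = 81.0

81.0


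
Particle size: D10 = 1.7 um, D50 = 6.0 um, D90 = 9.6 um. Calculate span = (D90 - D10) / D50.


Span = (9.6 - 1.7) / 6.0 = 7.9 / 6.0 = 1.317

1.317


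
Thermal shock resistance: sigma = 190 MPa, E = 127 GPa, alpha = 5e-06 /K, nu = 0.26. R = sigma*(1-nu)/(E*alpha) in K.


R = 190*(1-0.26)/(127*1000*5e-06) = 221 K

221


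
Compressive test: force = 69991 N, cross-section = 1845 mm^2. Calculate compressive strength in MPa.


CS = 69991 / 1845 = 37.9 MPa

37.9


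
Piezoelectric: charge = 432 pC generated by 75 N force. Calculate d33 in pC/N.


d33 = 432 / 75 = 5.8 pC/N

5.8


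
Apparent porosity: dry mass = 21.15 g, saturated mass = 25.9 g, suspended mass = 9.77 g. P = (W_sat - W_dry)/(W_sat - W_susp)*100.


P = (25.9 - 21.15) / (25.9 - 9.77) * 100 = 4.75 / 16.13 * 100 = 29.4%

29.4


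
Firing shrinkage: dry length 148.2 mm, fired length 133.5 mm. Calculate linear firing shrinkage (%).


FS = (148.2 - 133.5) / 148.2 * 100 = 9.92%

9.92


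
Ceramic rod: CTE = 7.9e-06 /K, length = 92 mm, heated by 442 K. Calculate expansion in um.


dL = 7.9e-06 * 92 * 442 * 1000 = 321.246 um

321.246


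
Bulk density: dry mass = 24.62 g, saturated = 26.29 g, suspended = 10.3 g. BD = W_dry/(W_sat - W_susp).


BD = 24.62 / (26.29 - 10.3) = 24.62 / 15.99 = 1.54 g/cm^3

1.54


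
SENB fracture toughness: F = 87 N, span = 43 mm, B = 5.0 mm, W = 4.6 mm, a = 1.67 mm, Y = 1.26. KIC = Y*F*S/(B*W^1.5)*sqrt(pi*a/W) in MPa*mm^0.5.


KIC = 1.26*87*43/(5.0*4.6^1.5)*sqrt(pi*1.67/4.6) = 102.05

102.05


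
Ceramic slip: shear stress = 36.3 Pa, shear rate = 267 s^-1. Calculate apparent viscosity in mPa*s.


eta = tau/gamma * 1000 = 36.3/267 * 1000 = 136.0 mPa*s

136.0


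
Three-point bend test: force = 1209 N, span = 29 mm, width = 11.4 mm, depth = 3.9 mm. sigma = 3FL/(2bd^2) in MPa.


sigma = 3*1209*29/(2*11.4*3.9^2) = 303.3 MPa

303.3


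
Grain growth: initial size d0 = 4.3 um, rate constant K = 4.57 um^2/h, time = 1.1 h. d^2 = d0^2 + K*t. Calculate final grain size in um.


d^2 = 4.3^2 + 4.57*1.1 = 23.517
d = sqrt(23.517) = 4.85 um

4.85


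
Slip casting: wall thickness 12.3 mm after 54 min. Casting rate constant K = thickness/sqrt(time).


K = 12.3 / sqrt(54) = 12.3 / 7.3485 = 1.674 mm/min^0.5

1.674


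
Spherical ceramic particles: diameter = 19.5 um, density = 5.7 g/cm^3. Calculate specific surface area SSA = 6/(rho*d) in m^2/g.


SSA = 6 / (5.7 * 19.5) = 0.054 m^2/g

0.054


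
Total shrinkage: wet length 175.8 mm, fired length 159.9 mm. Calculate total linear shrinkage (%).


TS = (175.8 - 159.9) / 175.8 * 100 = 9.04%

9.04


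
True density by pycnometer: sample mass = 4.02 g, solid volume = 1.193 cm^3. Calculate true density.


TD = 4.02 / 1.193 = 3.37 g/cm^3

3.37


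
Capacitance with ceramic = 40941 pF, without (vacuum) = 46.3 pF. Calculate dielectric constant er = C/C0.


er = 40941 / 46.3 = 884.25

884.25


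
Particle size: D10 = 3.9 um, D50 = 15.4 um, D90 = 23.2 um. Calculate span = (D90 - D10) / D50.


Span = (23.2 - 3.9) / 15.4 = 19.3 / 15.4 = 1.253

1.253


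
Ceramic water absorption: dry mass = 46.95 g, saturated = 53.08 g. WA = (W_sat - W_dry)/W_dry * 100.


WA = (53.08 - 46.95) / 46.95 * 100 = 13.06%

13.06


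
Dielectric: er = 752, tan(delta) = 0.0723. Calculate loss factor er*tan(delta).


Loss = 752 * 0.0723 = 54.37

54.37


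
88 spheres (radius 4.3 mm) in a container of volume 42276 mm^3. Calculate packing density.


V_sphere = 4/3*pi*4.3^3 = 333.0381 mm^3
Total V = 88*333.0381 = 29307.3528 mm^3
PD = 29307.3528 / 42276 = 0.693

0.693


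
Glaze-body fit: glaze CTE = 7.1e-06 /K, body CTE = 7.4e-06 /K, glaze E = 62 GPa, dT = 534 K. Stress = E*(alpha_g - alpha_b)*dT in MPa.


Stress = 62*1000*(7.1e-06 - 7.4e-06)*534 = -9.9 MPa

-9.9


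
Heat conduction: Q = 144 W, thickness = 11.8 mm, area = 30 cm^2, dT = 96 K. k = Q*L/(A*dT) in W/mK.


k = 144*11.8/1000/(30/10000*96) = 5.9 W/mK

5.9


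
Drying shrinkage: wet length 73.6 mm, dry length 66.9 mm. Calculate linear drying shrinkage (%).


DS = (73.6 - 66.9) / 73.6 * 100 = 9.1%

9.1


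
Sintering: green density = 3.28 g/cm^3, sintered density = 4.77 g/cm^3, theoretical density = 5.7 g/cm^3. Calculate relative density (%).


Relative = 4.77 / 5.7 * 100 = 83.7%

83.7


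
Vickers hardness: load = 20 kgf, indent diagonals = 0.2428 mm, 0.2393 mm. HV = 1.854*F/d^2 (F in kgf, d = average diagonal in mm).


d_avg = (0.2428+0.2393)/2 = 0.24105 mm
HV = 1.854*20/0.24105^2 = 638

638


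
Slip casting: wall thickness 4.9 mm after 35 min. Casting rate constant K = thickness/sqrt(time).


K = 4.9 / sqrt(35) = 4.9 / 5.9161 = 0.828 mm/min^0.5

0.828


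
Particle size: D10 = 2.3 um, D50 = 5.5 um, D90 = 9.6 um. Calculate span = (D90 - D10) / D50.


Span = (9.6 - 2.3) / 5.5 = 7.3 / 5.5 = 1.327

1.327


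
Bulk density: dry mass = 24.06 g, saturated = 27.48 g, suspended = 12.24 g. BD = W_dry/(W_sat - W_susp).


BD = 24.06 / (27.48 - 12.24) = 24.06 / 15.24 = 1.579 g/cm^3

1.579


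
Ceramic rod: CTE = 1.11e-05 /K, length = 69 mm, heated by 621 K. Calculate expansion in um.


dL = 1.11e-05 * 69 * 621 * 1000 = 475.624 um

475.624


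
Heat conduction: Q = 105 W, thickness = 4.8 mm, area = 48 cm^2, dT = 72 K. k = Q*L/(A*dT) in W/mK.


k = 105*4.8/1000/(48/10000*72) = 1.46 W/mK

1.46


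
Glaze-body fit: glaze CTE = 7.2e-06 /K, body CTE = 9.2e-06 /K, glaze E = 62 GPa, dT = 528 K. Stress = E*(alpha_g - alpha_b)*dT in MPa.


Stress = 62*1000*(7.2e-06 - 9.2e-06)*528 = -65.5 MPa

-65.5


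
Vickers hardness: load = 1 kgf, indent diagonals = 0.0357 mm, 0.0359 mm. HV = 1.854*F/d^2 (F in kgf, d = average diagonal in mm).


d_avg = (0.0357+0.0359)/2 = 0.0358 mm
HV = 1.854*1/0.0358^2 = 1447

1447


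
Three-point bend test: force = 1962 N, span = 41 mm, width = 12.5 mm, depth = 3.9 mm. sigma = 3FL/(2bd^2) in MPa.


sigma = 3*1962*41/(2*12.5*3.9^2) = 634.7 MPa

634.7


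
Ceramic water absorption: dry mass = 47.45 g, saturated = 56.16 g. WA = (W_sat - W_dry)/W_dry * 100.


WA = (56.16 - 47.45) / 47.45 * 100 = 18.36%

18.36


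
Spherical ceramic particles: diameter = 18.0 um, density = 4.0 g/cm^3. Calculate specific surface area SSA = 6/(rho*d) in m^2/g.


SSA = 6 / (4.0 * 18.0) = 0.083 m^2/g

0.083


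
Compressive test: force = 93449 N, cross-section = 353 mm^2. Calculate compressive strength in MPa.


CS = 93449 / 353 = 264.7 MPa

264.7


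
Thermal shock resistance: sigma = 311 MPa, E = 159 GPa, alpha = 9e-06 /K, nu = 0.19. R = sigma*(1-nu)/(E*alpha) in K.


R = 311*(1-0.19)/(159*1000*9e-06) = 176 K

176


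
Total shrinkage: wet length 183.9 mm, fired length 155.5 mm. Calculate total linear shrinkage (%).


TS = (183.9 - 155.5) / 183.9 * 100 = 15.44%

15.44


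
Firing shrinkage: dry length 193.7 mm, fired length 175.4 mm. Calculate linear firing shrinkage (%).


FS = (193.7 - 175.4) / 193.7 * 100 = 9.45%

9.45


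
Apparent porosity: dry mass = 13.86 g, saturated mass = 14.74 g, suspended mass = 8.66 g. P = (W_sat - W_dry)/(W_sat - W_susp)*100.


P = (14.74 - 13.86) / (14.74 - 8.66) * 100 = 0.88 / 6.08 * 100 = 14.5%

14.5


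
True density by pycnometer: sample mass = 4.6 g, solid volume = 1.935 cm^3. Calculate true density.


TD = 4.6 / 1.935 = 2.377 g/cm^3

2.377


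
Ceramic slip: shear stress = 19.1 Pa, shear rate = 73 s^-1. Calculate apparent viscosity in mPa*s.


eta = tau/gamma * 1000 = 19.1/73 * 1000 = 261.6 mPa*s

261.6


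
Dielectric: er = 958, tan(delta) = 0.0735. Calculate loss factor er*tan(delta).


Loss = 958 * 0.0735 = 70.413

70.413


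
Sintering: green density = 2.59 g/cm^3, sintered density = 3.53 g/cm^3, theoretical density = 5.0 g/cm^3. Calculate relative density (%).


Relative = 3.53 / 5.0 * 100 = 70.6%

70.6


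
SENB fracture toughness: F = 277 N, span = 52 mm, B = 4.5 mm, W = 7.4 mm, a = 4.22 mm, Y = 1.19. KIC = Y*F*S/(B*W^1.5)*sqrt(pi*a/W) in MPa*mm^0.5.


KIC = 1.19*277*52/(4.5*7.4^1.5)*sqrt(pi*4.22/7.4) = 253.27

253.27
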